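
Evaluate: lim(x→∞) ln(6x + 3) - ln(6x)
This is an ∞-∞ indeterminate form.

Combine fractions or rationalize to convert ∞-∞ to 0/0 form:
  lim(x→∞) ln(6x + 3) - ln(6x) = 0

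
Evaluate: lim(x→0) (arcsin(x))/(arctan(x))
This is a 0/0 indeterminate form.

Apply L'Hôpital's rule: differentiate numerator and denominator separately.
  f(x) = asin(x)   ⇒   f'(x) = 1/sqrt(1 - x^2)
  g(x) = atan(x)   ⇒   g'(x) = 1/(x^2 + 1)
  lim(x→0) f'(x)/g'(x) = lim(x→0) (1/sqrt(1 - x^2))/(1/(x^2 + 1))
  = 1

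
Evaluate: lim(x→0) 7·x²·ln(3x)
This is a 0·∞ indeterminate form.

Rewrite 0·∞ as a quotient (0/0 or ∞/∞ form), then apply L'Hôpital's rule:
  lim(x→0) 7·x²·ln(3x) = 0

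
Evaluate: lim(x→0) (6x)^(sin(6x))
This is an exponential indeterminate form.

For exponential indeterminate forms, take the natural log:
  Let L = lim(x→0) (6x)^(sin(6x))
  Then ln(L) = lim(x→0) [exponent × ln(base)]
  Evaluate using L'Hôpital or standard limits, then exponentiate.
  L = 1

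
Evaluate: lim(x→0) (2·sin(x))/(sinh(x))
This is a 0/0 indeterminate form.

Apply L'Hôpital's rule: differentiate numerator and denominator separately.
  f(x) = 2·sin(x)   ⇒   f'(x) = 2·cos(x)
  g(x) = sinh(x)   ⇒   g'(x) = cosh(x)
  lim(x→0) f'(x)/g'(x) = lim(x→0) (2·cos(x))/(cosh(x))
  = 2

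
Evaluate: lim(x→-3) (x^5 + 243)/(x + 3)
This is a standard limit.

Factor or rationalize the expression:
  lim(x→-3) (x^5 + 243)/(x + 3) = 405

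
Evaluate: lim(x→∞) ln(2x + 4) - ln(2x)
This is an ∞-∞ indeterminate form.

Combine fractions or rationalize to convert ∞-∞ to 0/0 form:
  lim(x→∞) ln(2x + 4) - ln(2x) = 0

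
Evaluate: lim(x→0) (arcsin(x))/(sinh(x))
This is a 0/0 indeterminate form.

Apply L'Hôpital's rule: differentiate numerator and denominator separately.
  f(x) = asin(x)   ⇒   f'(x) = 1/sqrt(1 - x^2)
  g(x) = sinh(x)   ⇒   g'(x) = cosh(x)
  lim(x→0) f'(x)/g'(x) = lim(x→0) (1/sqrt(1 - x^2))/(cosh(x))
  = 1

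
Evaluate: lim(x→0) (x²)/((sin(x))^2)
This is a 0/0 indeterminate form.

Apply L'Hôpital's rule: differentiate numerator and denominator separately.
  f(x) = x^2   ⇒   f'(x) = 2·x
  g(x) = sin(x)^2   ⇒   g'(x) = 2·sin(x)·cos(x)
  lim(x→0) f'(x)/g'(x) = lim(x→0) (2·x)/(2·sin(x)·cos(x))
  = 1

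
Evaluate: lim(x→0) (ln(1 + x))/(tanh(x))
This is a 0/0 indeterminate form.

Apply L'Hôpital's rule: differentiate numerator and denominator separately.
  f(x) = ln(x + 1)   ⇒   f'(x) = 1/(x + 1)
  g(x) = tanh(x)   ⇒   g'(x) = 1 - tanh(x)^2
  lim(x→0) f'(x)/g'(x) = lim(x→0) (1/(x + 1))/(1 - tanh(x)^2)
  = 1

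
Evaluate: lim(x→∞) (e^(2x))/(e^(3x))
This is an ∞/∞ indeterminate form.

Apply L'Hôpital's rule: differentiate numerator and denominator separately.
  f(x) = e^(2·x)   ⇒   f'(x) = 2·e^(2·x)
  g(x) = e^(3·x)   ⇒   g'(x) = 3·e^(3·x)
  lim(x→∞) f'(x)/g'(x) = lim(x→∞) (2·e^(2·x))/(3·e^(3·x))
  = 0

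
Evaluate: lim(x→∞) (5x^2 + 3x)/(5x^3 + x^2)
This is an ∞/∞ indeterminate form.

Apply L'Hôpital's rule: differentiate numerator and denominator separately.
  f(x) = 5·x^2 + 3·x   ⇒   f'(x) = 10·x + 3
  g(x) = 5·x^3 + x^2   ⇒   g'(x) = 15·x^2 + 2·x
  lim(x→∞) f'(x)/g'(x) = lim(x→∞) (10·x + 3)/(15·x^2 + 2·x)
  = 0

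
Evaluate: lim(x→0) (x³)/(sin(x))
This is a 0/0 indeterminate form.

Apply L'Hôpital's rule: differentiate numerator and denominator separately.
  f(x) = x^3   ⇒   f'(x) = 3·x^2
  g(x) = sin(x)   ⇒   g'(x) = cos(x)
  lim(x→0) f'(x)/g'(x) = lim(x→0) (3·x^2)/(cos(x))
  = 0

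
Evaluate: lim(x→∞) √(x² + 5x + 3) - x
This is an ∞-∞ indeterminate form.

Combine fractions or rationalize to convert ∞-∞ to 0/0 form:
  lim(x→∞) √(x² + 5x + 3) - x = 5/2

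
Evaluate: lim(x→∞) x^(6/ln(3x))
This is an exponential indeterminate form.

For exponential indeterminate forms, take the natural log:
  Let L = lim(x→∞) x^(6/ln(3x))
  Then ln(L) = lim(x→∞) [exponent × ln(base)]
  Evaluate using L'Hôpital or standard limits, then exponentiate.
  L = e^(6)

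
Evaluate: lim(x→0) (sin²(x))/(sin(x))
This is a 0/0 indeterminate form.

Apply L'Hôpital's rule: differentiate numerator and denominator separately.
  f(x) = sin(x)^2   ⇒   f'(x) = 2·sin(x)·cos(x)
  g(x) = sin(x)   ⇒   g'(x) = cos(x)
  lim(x→0) f'(x)/g'(x) = lim(x→0) (2·sin(x)·cos(x))/(cos(x))
  = 0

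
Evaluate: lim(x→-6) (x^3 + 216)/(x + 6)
This is a standard limit.

Factor or rationalize the expression:
  lim(x→-6) (x^3 + 216)/(x + 6) = 108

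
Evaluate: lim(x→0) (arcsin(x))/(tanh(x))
This is a 0/0 indeterminate form.

Apply L'Hôpital's rule: differentiate numerator and denominator separately.
  f(x) = asin(x)   ⇒   f'(x) = 1/sqrt(1 - x^2)
  g(x) = tanh(x)   ⇒   g'(x) = 1 - tanh(x)^2
  lim(x→0) f'(x)/g'(x) = lim(x→0) (1/sqrt(1 - x^2))/(1 - tanh(x)^2)
  = 1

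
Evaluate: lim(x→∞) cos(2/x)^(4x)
This is an exponential indeterminate form.

For exponential indeterminate forms, take the natural log:
  Let L = lim(x→∞) cos(2/x)^(4x)
  Then ln(L) = lim(x→∞) [exponent × ln(base)]
  Evaluate using L'Hôpital or standard limits, then exponentiate.
  L = 1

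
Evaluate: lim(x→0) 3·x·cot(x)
This is a 0·∞ indeterminate form.

Rewrite 0·∞ as a quotient (0/0 or ∞/∞ form), then apply L'Hôpital's rule:
  lim(x→0) 3·x·cot(x) = 3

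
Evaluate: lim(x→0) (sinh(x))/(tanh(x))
This is a 0/0 indeterminate form.

Apply L'Hôpital's rule: differentiate numerator and denominator separately.
  f(x) = sinh(x)   ⇒   f'(x) = cosh(x)
  g(x) = tanh(x)   ⇒   g'(x) = 1 - tanh(x)^2
  lim(x→0) f'(x)/g'(x) = lim(x→0) (cosh(x))/(1 - tanh(x)^2)
  = 1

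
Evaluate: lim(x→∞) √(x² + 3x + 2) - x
This is an ∞-∞ indeterminate form.

Combine fractions or rationalize to convert ∞-∞ to 0/0 form:
  lim(x→∞) √(x² + 3x + 2) - x = 3/2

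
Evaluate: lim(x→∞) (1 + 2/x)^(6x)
This is an exponential indeterminate form.

For exponential indeterminate forms, take the natural log:
  Let L = lim(x→∞) (1 + 2/x)^(6x)
  Then ln(L) = lim(x→∞) [exponent × ln(base)]
  Evaluate using L'Hôpital or standard limits, then exponentiate.
  L = e^(12)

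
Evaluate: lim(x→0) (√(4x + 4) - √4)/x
This is a standard limit.

Factor or rationalize the expression:
  lim(x→0) (√(4x + 4) - √4)/x = 1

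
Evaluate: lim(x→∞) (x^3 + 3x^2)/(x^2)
This is an ∞/∞ indeterminate form.

Apply L'Hôpital's rule: differentiate numerator and denominator separately.
  f(x) = x^3 + 3·x^2   ⇒   f'(x) = 3·x^2 + 6·x
  g(x) = x^2   ⇒   g'(x) = 2·x
  lim(x→∞) f'(x)/g'(x) = lim(x→∞) (3·x^2 + 6·x)/(2·x)
  = ∞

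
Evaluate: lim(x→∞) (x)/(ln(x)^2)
This is an ∞/∞ indeterminate form.

Apply L'Hôpital's rule: differentiate numerator and denominator separately.
  f(x) = x   ⇒   f'(x) = 1
  g(x) = ln(x)^2   ⇒   g'(x) = 2·ln(x)/x
  lim(x→∞) f'(x)/g'(x) = lim(x→∞) (1)/(2·ln(x)/x)
  = ∞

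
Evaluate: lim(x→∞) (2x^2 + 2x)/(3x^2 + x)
This is an ∞/∞ indeterminate form.

Apply L'Hôpital's rule: differentiate numerator and denominator separately.
  f(x) = 2·x^2 + 2·x   ⇒   f'(x) = 4·x + 2
  g(x) = 3·x^2 + x   ⇒   g'(x) = 6·x + 1
  lim(x→∞) f'(x)/g'(x) = lim(x→∞) (4·x + 2)/(6·x + 1)
  = 2/3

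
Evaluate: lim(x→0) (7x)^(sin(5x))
This is an exponential indeterminate form.

For exponential indeterminate forms, take the natural log:
  Let L = lim(x→0) (7x)^(sin(5x))
  Then ln(L) = lim(x→0) [exponent × ln(base)]
  Evaluate using L'Hôpital or standard limits, then exponentiate.
  L = 1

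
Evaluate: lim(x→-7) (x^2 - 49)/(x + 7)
This is a standard limit.

Factor or rationalize the expression:
  lim(x→-7) (x^2 - 49)/(x + 7) = -14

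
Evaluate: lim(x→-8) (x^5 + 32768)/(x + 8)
This is a standard limit.

Factor or rationalize the expression:
  lim(x→-8) (x^5 + 32768)/(x + 8) = 20480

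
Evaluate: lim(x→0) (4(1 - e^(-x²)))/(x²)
This is a 0/0 indeterminate form.

Apply L'Hôpital's rule: differentiate numerator and denominator separately.
  f(x) = 4 - 4·e^(-x^2)   ⇒   f'(x) = 8·x·e^(-x^2)
  g(x) = x^2   ⇒   g'(x) = 2·x
  lim(x→0) f'(x)/g'(x) = lim(x→0) (8·x·e^(-x^2))/(2·x)
  = 4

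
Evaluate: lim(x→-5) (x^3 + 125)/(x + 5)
This is a standard limit.

Factor or rationalize the expression:
  lim(x→-5) (x^3 + 125)/(x + 5) = 75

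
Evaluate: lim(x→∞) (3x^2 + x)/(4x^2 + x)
This is an ∞/∞ indeterminate form.

Apply L'Hôpital's rule: differentiate numerator and denominator separately.
  f(x) = 3·x^2 + x   ⇒   f'(x) = 6·x + 1
  g(x) = 4·x^2 + x   ⇒   g'(x) = 8·x + 1
  lim(x→∞) f'(x)/g'(x) = lim(x→∞) (6·x + 1)/(8·x + 1)
  = 3/4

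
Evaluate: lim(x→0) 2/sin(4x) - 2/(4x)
This is an ∞-∞ indeterminate form.

Combine fractions or rationalize to convert ∞-∞ to 0/0 form:
  lim(x→0) 2/sin(4x) - 2/(4x) = 0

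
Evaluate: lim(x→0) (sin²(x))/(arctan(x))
This is a 0/0 indeterminate form.

Apply L'Hôpital's rule: differentiate numerator and denominator separately.
  f(x) = sin(x)^2   ⇒   f'(x) = 2·sin(x)·cos(x)
  g(x) = atan(x)   ⇒   g'(x) = 1/(x^2 + 1)
  lim(x→0) f'(x)/g'(x) = lim(x→0) (2·sin(x)·cos(x))/(1/(x^2 + 1))
  = 0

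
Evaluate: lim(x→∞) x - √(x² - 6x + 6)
This is an ∞-∞ indeterminate form.

Combine fractions or rationalize to convert ∞-∞ to 0/0 form:
  lim(x→∞) x - √(x² - 6x + 6) = 3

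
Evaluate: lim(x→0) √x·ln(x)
This is a 0·∞ indeterminate form.

Rewrite 0·∞ as a quotient (0/0 or ∞/∞ form), then apply L'Hôpital's rule:
  lim(x→0) √x·ln(x) = 0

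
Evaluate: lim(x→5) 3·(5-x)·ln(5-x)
This is a 0·∞ indeterminate form.

Rewrite 0·∞ as a quotient (0/0 or ∞/∞ form), then apply L'Hôpital's rule:
  lim(x→5) 3·(5-x)·ln(5-x) = 0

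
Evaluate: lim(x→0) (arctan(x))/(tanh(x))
This is a 0/0 indeterminate form.

Apply L'Hôpital's rule: differentiate numerator and denominator separately.
  f(x) = atan(x)   ⇒   f'(x) = 1/(x^2 + 1)
  g(x) = tanh(x)   ⇒   g'(x) = 1 - tanh(x)^2
  lim(x→0) f'(x)/g'(x) = lim(x→0) (1/(x^2 + 1))/(1 - tanh(x)^2)
  = 1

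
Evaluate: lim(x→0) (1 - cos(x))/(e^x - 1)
This is a 0/0 indeterminate form.

Apply L'Hôpital's rule: differentiate numerator and denominator separately.
  f(x) = 1 - cos(x)   ⇒   f'(x) = sin(x)
  g(x) = e^(x) - 1   ⇒   g'(x) = e^(x)
  lim(x→0) f'(x)/g'(x) = lim(x→0) (sin(x))/(e^(x))
  = 0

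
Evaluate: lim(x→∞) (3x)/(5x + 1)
This is an ∞/∞ indeterminate form.

Apply L'Hôpital's rule: differentiate numerator and denominator separately.
  f(x) = 3·x   ⇒   f'(x) = 3
  g(x) = 5·x + 1   ⇒   g'(x) = 5
  lim(x→∞) f'(x)/g'(x) = lim(x→∞) (3)/(5)
  = 3/5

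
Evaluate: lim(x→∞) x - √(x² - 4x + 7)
This is an ∞-∞ indeterminate form.

Combine fractions or rationalize to convert ∞-∞ to 0/0 form:
  lim(x→∞) x - √(x² - 4x + 7) = 2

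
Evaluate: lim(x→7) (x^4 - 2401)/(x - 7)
This is a standard limit.

Factor or rationalize the expression:
  lim(x→7) (x^4 - 2401)/(x - 7) = 1372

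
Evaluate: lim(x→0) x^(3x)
This is an exponential indeterminate form.

For exponential indeterminate forms, take the natural log:
  Let L = lim(x→0) x^(3x)
  Then ln(L) = lim(x→0) [exponent × ln(base)]
  Evaluate using L'Hôpital or standard limits, then exponentiate.
  L = 1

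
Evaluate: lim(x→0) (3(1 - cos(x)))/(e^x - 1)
This is a 0/0 indeterminate form.

Apply L'Hôpital's rule: differentiate numerator and denominator separately.
  f(x) = 3 - 3·cos(x)   ⇒   f'(x) = 3·sin(x)
  g(x) = e^(x) - 1   ⇒   g'(x) = e^(x)
  lim(x→0) f'(x)/g'(x) = lim(x→0) (3·sin(x))/(e^(x))
  = 0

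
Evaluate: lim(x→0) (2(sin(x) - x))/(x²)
This is a 0/0 indeterminate form.

Apply L'Hôpital's rule: differentiate numerator and denominator separately.
  f(x) = -2·x + 2·sin(x)   ⇒   f'(x) = 2·cos(x) - 2
  g(x) = x^2   ⇒   g'(x) = 2·x
  lim(x→0) f'(x)/g'(x) = lim(x→0) (2·cos(x) - 2)/(2·x)
  = 0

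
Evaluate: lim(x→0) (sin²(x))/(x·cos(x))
This is a 0/0 indeterminate form.

Apply L'Hôpital's rule: differentiate numerator and denominator separately.
  f(x) = sin(x)^2   ⇒   f'(x) = 2·sin(x)·cos(x)
  g(x) = x·cos(x)   ⇒   g'(x) = -x·sin(x) + cos(x)
  lim(x→0) f'(x)/g'(x) = lim(x→0) (2·sin(x)·cos(x))/(-x·sin(x) + cos(x))
  = 0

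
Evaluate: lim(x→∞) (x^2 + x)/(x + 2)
This is an ∞/∞ indeterminate form.

Apply L'Hôpital's rule: differentiate numerator and denominator separately.
  f(x) = x^2 + x   ⇒   f'(x) = 2·x + 1
  g(x) = x + 2   ⇒   g'(x) = 1
  lim(x→∞) f'(x)/g'(x) = lim(x→∞) (2·x + 1)/(1)
  = ∞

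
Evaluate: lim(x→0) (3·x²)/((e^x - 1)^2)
This is a 0/0 indeterminate form.

Apply L'Hôpital's rule: differentiate numerator and denominator separately.
  f(x) = 3·x^2   ⇒   f'(x) = 6·x
  g(x) = (e^(x) - 1)^2   ⇒   g'(x) = 2·(e^(x) - 1)·e^(x)
  lim(x→0) f'(x)/g'(x) = lim(x→0) (6·x)/(2·(e^(x) - 1)·e^(x))
  = 3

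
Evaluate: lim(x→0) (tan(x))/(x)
This is a 0/0 indeterminate form.

Apply L'Hôpital's rule: differentiate numerator and denominator separately.
  f(x) = tan(x)   ⇒   f'(x) = tan(x)^2 + 1
  g(x) = x   ⇒   g'(x) = 1
  lim(x→0) f'(x)/g'(x) = lim(x→0) (tan(x)^2 + 1)/(1)
  = 1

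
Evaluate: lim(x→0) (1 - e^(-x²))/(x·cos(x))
This is a 0/0 indeterminate form.

Apply L'Hôpital's rule: differentiate numerator and denominator separately.
  f(x) = 1 - e^(-x^2)   ⇒   f'(x) = 2·x·e^(-x^2)
  g(x) = x·cos(x)   ⇒   g'(x) = -x·sin(x) + cos(x)
  lim(x→0) f'(x)/g'(x) = lim(x→0) (2·x·e^(-x^2))/(-x·sin(x) + cos(x))
  = 0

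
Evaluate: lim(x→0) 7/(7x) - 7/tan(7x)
This is an ∞-∞ indeterminate form.

Combine fractions or rationalize to convert ∞-∞ to 0/0 form:
  lim(x→0) 7/(7x) - 7/tan(7x) = 0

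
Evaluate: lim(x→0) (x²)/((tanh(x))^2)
This is a 0/0 indeterminate form.

Apply L'Hôpital's rule: differentiate numerator and denominator separately.
  f(x) = x^2   ⇒   f'(x) = 2·x
  g(x) = tanh(x)^2   ⇒   g'(x) = (2 - 2·tanh(x)^2)·tanh(x)
  lim(x→0) f'(x)/g'(x) = lim(x→0) (2·x)/((2 - 2·tanh(x)^2)·tanh(x))
  = 1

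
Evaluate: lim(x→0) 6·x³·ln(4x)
This is a 0·∞ indeterminate form.

Rewrite 0·∞ as a quotient (0/0 or ∞/∞ form), then apply L'Hôpital's rule:
  lim(x→0) 6·x³·ln(4x) = 0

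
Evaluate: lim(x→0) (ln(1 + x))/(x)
This is a 0/0 indeterminate form.

Apply L'Hôpital's rule: differentiate numerator and denominator separately.
  f(x) = ln(x + 1)   ⇒   f'(x) = 1/(x + 1)
  g(x) = x   ⇒   g'(x) = 1
  lim(x→0) f'(x)/g'(x) = lim(x→0) (1/(x + 1))/(1)
  = 1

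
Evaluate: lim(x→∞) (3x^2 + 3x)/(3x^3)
This is an ∞/∞ indeterminate form.

Apply L'Hôpital's rule: differentiate numerator and denominator separately.
  f(x) = 3·x^2 + 3·x   ⇒   f'(x) = 6·x + 3
  g(x) = 3·x^3   ⇒   g'(x) = 9·x^2
  lim(x→∞) f'(x)/g'(x) = lim(x→∞) (6·x + 3)/(9·x^2)
  = 0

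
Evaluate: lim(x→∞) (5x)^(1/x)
This is an exponential indeterminate form.

For exponential indeterminate forms, take the natural log:
  Let L = lim(x→∞) (5x)^(1/x)
  Then ln(L) = lim(x→∞) [exponent × ln(base)]
  Evaluate using L'Hôpital or standard limits, then exponentiate.
  L = 1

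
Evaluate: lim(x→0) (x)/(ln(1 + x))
This is a 0/0 indeterminate form.

Apply L'Hôpital's rule: differentiate numerator and denominator separately.
  f(x) = x   ⇒   f'(x) = 1
  g(x) = ln(x + 1)   ⇒   g'(x) = 1/(x + 1)
  lim(x→0) f'(x)/g'(x) = lim(x→0) (1)/(1/(x + 1))
  = 1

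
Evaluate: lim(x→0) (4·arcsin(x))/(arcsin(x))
This is a 0/0 indeterminate form.

Apply L'Hôpital's rule: differentiate numerator and denominator separately.
  f(x) = 4·asin(x)   ⇒   f'(x) = 4/sqrt(1 - x^2)
  g(x) = asin(x)   ⇒   g'(x) = 1/sqrt(1 - x^2)
  lim(x→0) f'(x)/g'(x) = lim(x→0) (4/sqrt(1 - x^2))/(1/sqrt(1 - x^2))
  = 4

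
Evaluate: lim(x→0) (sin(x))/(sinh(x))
This is a 0/0 indeterminate form.

Apply L'Hôpital's rule: differentiate numerator and denominator separately.
  f(x) = sin(x)   ⇒   f'(x) = cos(x)
  g(x) = sinh(x)   ⇒   g'(x) = cosh(x)
  lim(x→0) f'(x)/g'(x) = lim(x→0) (cos(x))/(cosh(x))
  = 1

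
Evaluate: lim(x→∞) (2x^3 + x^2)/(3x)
This is an ∞/∞ indeterminate form.

Apply L'Hôpital's rule: differentiate numerator and denominator separately.
  f(x) = 2·x^3 + x^2   ⇒   f'(x) = 6·x^2 + 2·x
  g(x) = 3·x   ⇒   g'(x) = 3
  lim(x→∞) f'(x)/g'(x) = lim(x→∞) (6·x^2 + 2·x)/(3)
  = ∞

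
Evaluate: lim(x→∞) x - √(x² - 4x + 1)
This is an ∞-∞ indeterminate form.

Combine fractions or rationalize to convert ∞-∞ to 0/0 form:
  lim(x→∞) x - √(x² - 4x + 1) = 2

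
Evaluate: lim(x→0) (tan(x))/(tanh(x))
This is a 0/0 indeterminate form.

Apply L'Hôpital's rule: differentiate numerator and denominator separately.
  f(x) = tan(x)   ⇒   f'(x) = tan(x)^2 + 1
  g(x) = tanh(x)   ⇒   g'(x) = 1 - tanh(x)^2
  lim(x→0) f'(x)/g'(x) = lim(x→0) (tan(x)^2 + 1)/(1 - tanh(x)^2)
  = 1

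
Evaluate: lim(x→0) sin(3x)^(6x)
This is an exponential indeterminate form.

For exponential indeterminate forms, take the natural log:
  Let L = lim(x→0) sin(3x)^(6x)
  Then ln(L) = lim(x→0) [exponent × ln(base)]
  Evaluate using L'Hôpital or standard limits, then exponentiate.
  L = 1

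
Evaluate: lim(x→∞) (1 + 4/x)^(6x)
This is an exponential indeterminate form.

For exponential indeterminate forms, take the natural log:
  Let L = lim(x→∞) (1 + 4/x)^(6x)
  Then ln(L) = lim(x→∞) [exponent × ln(base)]
  Evaluate using L'Hôpital or standard limits, then exponentiate.
  L = e^(24)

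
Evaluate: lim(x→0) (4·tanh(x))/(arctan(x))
This is a 0/0 indeterminate form.

Apply L'Hôpital's rule: differentiate numerator and denominator separately.
  f(x) = 4·tanh(x)   ⇒   f'(x) = 4 - 4·tanh(x)^2
  g(x) = atan(x)   ⇒   g'(x) = 1/(x^2 + 1)
  lim(x→0) f'(x)/g'(x) = lim(x→0) (4 - 4·tanh(x)^2)/(1/(x^2 + 1))
  = 4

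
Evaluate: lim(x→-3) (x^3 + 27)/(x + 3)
This is a standard limit.

Factor or rationalize the expression:
  lim(x→-3) (x^3 + 27)/(x + 3) = 27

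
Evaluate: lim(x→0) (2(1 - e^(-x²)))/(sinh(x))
This is a 0/0 indeterminate form.

Apply L'Hôpital's rule: differentiate numerator and denominator separately.
  f(x) = 2 - 2·e^(-x^2)   ⇒   f'(x) = 4·x·e^(-x^2)
  g(x) = sinh(x)   ⇒   g'(x) = cosh(x)
  lim(x→0) f'(x)/g'(x) = lim(x→0) (4·x·e^(-x^2))/(cosh(x))
  = 0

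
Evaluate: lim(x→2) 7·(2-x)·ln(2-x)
This is a 0·∞ indeterminate form.

Rewrite 0·∞ as a quotient (0/0 or ∞/∞ form), then apply L'Hôpital's rule:
  lim(x→2) 7·(2-x)·ln(2-x) = 0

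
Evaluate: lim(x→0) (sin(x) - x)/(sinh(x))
This is a 0/0 indeterminate form.

Apply L'Hôpital's rule: differentiate numerator and denominator separately.
  f(x) = -x + sin(x)   ⇒   f'(x) = cos(x) - 1
  g(x) = sinh(x)   ⇒   g'(x) = cosh(x)
  lim(x→0) f'(x)/g'(x) = lim(x→0) (cos(x) - 1)/(cosh(x))
  = 0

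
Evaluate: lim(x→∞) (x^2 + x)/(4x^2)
This is an ∞/∞ indeterminate form.

Apply L'Hôpital's rule: differentiate numerator and denominator separately.
  f(x) = x^2 + x   ⇒   f'(x) = 2·x + 1
  g(x) = 4·x^2   ⇒   g'(x) = 8·x
  lim(x→∞) f'(x)/g'(x) = lim(x→∞) (2·x + 1)/(8·x)
  = 1/4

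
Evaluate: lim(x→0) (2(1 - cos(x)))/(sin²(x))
This is a 0/0 indeterminate form.

Apply L'Hôpital's rule: differentiate numerator and denominator separately.
  f(x) = 2 - 2·cos(x)   ⇒   f'(x) = 2·sin(x)
  g(x) = sin(x)^2   ⇒   g'(x) = 2·sin(x)·cos(x)
  lim(x→0) f'(x)/g'(x) = lim(x→0) (2·sin(x))/(2·sin(x)·cos(x))
  = 1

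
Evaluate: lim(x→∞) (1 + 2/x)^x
This is an exponential indeterminate form.

For exponential indeterminate forms, take the natural log:
  Let L = lim(x→∞) (1 + 2/x)^x
  Then ln(L) = lim(x→∞) [exponent × ln(base)]
  Evaluate using L'Hôpital or standard limits, then exponentiate.
  L = e²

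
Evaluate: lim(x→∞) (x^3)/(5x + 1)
This is an ∞/∞ indeterminate form.

Apply L'Hôpital's rule: differentiate numerator and denominator separately.
  f(x) = x^3   ⇒   f'(x) = 3·x^2
  g(x) = 5·x + 1   ⇒   g'(x) = 5
  lim(x→∞) f'(x)/g'(x) = lim(x→∞) (3·x^2)/(5)
  = ∞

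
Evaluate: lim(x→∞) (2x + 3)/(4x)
This is an ∞/∞ indeterminate form.

Apply L'Hôpital's rule: differentiate numerator and denominator separately.
  f(x) = 2·x + 3   ⇒   f'(x) = 2
  g(x) = 4·x   ⇒   g'(x) = 4
  lim(x→∞) f'(x)/g'(x) = lim(x→∞) (2)/(4)
  = 1/2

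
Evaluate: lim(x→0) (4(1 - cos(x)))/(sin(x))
This is a 0/0 indeterminate form.

Apply L'Hôpital's rule: differentiate numerator and denominator separately.
  f(x) = 4 - 4·cos(x)   ⇒   f'(x) = 4·sin(x)
  g(x) = sin(x)   ⇒   g'(x) = cos(x)
  lim(x→0) f'(x)/g'(x) = lim(x→0) (4·sin(x))/(cos(x))
  = 0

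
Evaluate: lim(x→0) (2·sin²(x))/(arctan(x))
This is a 0/0 indeterminate form.

Apply L'Hôpital's rule: differentiate numerator and denominator separately.
  f(x) = 2·sin(x)^2   ⇒   f'(x) = 4·sin(x)·cos(x)
  g(x) = atan(x)   ⇒   g'(x) = 1/(x^2 + 1)
  lim(x→0) f'(x)/g'(x) = lim(x→0) (4·sin(x)·cos(x))/(1/(x^2 + 1))
  = 0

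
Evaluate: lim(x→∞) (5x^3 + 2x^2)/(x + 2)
This is an ∞/∞ indeterminate form.

Apply L'Hôpital's rule: differentiate numerator and denominator separately.
  f(x) = 5·x^3 + 2·x^2   ⇒   f'(x) = 15·x^2 + 4·x
  g(x) = x + 2   ⇒   g'(x) = 1
  lim(x→∞) f'(x)/g'(x) = lim(x→∞) (15·x^2 + 4·x)/(1)
  = ∞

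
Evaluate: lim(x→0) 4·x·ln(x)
This is a 0·∞ indeterminate form.

Rewrite 0·∞ as a quotient (0/0 or ∞/∞ form), then apply L'Hôpital's rule:
  lim(x→0) 4·x·ln(x) = 0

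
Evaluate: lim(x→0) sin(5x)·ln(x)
This is a 0·∞ indeterminate form.

Rewrite 0·∞ as a quotient (0/0 or ∞/∞ form), then apply L'Hôpital's rule:
  lim(x→0) sin(5x)·ln(x) = 0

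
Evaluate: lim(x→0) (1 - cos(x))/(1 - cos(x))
This is a 0/0 indeterminate form.

Apply L'Hôpital's rule: differentiate numerator and denominator separately.
  f(x) = 1 - cos(x)   ⇒   f'(x) = sin(x)
  g(x) = 1 - cos(x)   ⇒   g'(x) = sin(x)
  lim(x→0) f'(x)/g'(x) = lim(x→0) (sin(x))/(sin(x))
  = 1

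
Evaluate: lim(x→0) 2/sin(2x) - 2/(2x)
This is an ∞-∞ indeterminate form.

Combine fractions or rationalize to convert ∞-∞ to 0/0 form:
  lim(x→0) 2/sin(2x) - 2/(2x) = 0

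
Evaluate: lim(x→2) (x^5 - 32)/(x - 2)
This is a standard limit.

Factor or rationalize the expression:
  lim(x→2) (x^5 - 32)/(x - 2) = 80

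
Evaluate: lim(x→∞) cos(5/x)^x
This is an exponential indeterminate form.

For exponential indeterminate forms, take the natural log:
  Let L = lim(x→∞) cos(5/x)^x
  Then ln(L) = lim(x→∞) [exponent × ln(base)]
  Evaluate using L'Hôpital or standard limits, then exponentiate.
  L = 1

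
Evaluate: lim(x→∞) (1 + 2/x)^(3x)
This is an exponential indeterminate form.

For exponential indeterminate forms, take the natural log:
  Let L = lim(x→∞) (1 + 2/x)^(3x)
  Then ln(L) = lim(x→∞) [exponent × ln(base)]
  Evaluate using L'Hôpital or standard limits, then exponentiate.
  L = e^(6)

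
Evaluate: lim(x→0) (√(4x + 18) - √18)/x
This is a standard limit.

Factor or rationalize the expression:
  lim(x→0) (√(4x + 18) - √18)/x = sqrt(2)/3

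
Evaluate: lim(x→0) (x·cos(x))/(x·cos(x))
This is a 0/0 indeterminate form.

Apply L'Hôpital's rule: differentiate numerator and denominator separately.
  f(x) = x·cos(x)   ⇒   f'(x) = -x·sin(x) + cos(x)
  g(x) = x·cos(x)   ⇒   g'(x) = -x·sin(x) + cos(x)
  lim(x→0) f'(x)/g'(x) = lim(x→0) (-x·sin(x) + cos(x))/(-x·sin(x) + cos(x))
  = 1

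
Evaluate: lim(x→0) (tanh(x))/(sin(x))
This is a 0/0 indeterminate form.

Apply L'Hôpital's rule: differentiate numerator and denominator separately.
  f(x) = tanh(x)   ⇒   f'(x) = 1 - tanh(x)^2
  g(x) = sin(x)   ⇒   g'(x) = cos(x)
  lim(x→0) f'(x)/g'(x) = lim(x→0) (1 - tanh(x)^2)/(cos(x))
  = 1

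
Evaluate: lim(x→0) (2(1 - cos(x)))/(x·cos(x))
This is a 0/0 indeterminate form.

Apply L'Hôpital's rule: differentiate numerator and denominator separately.
  f(x) = 2 - 2·cos(x)   ⇒   f'(x) = 2·sin(x)
  g(x) = x·cos(x)   ⇒   g'(x) = -x·sin(x) + cos(x)
  lim(x→0) f'(x)/g'(x) = lim(x→0) (2·sin(x))/(-x·sin(x) + cos(x))
  = 0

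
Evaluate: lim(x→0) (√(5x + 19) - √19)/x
This is a standard limit.

Factor or rationalize the expression:
  lim(x→0) (√(5x + 19) - √19)/x = 5·sqrt(19)/38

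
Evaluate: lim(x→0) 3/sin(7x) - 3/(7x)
This is an ∞-∞ indeterminate form.

Combine fractions or rationalize to convert ∞-∞ to 0/0 form:
  lim(x→0) 3/sin(7x) - 3/(7x) = 0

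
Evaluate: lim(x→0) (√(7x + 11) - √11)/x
This is a standard limit.

Factor or rationalize the expression:
  lim(x→0) (√(7x + 11) - √11)/x = 7·sqrt(11)/22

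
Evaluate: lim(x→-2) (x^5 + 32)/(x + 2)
This is a standard limit.

Factor or rationalize the expression:
  lim(x→-2) (x^5 + 32)/(x + 2) = 80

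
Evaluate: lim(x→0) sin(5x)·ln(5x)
This is a 0·∞ indeterminate form.

Rewrite 0·∞ as a quotient (0/0 or ∞/∞ form), then apply L'Hôpital's rule:
  lim(x→0) sin(5x)·ln(5x) = 0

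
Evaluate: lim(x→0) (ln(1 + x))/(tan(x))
This is a 0/0 indeterminate form.

Apply L'Hôpital's rule: differentiate numerator and denominator separately.
  f(x) = ln(x + 1)   ⇒   f'(x) = 1/(x + 1)
  g(x) = tan(x)   ⇒   g'(x) = tan(x)^2 + 1
  lim(x→0) f'(x)/g'(x) = lim(x→0) (1/(x + 1))/(tan(x)^2 + 1)
  = 1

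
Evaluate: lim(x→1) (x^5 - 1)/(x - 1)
This is a standard limit.

Factor or rationalize the expression:
  lim(x→1) (x^5 - 1)/(x - 1) = 5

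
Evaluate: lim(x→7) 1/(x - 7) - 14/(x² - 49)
This is an ∞-∞ indeterminate form.

Combine fractions or rationalize to convert ∞-∞ to 0/0 form:
  lim(x→7) 1/(x - 7) - 14/(x² - 49) = 1/14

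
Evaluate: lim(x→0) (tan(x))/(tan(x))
This is a 0/0 indeterminate form.

Apply L'Hôpital's rule: differentiate numerator and denominator separately.
  f(x) = tan(x)   ⇒   f'(x) = tan(x)^2 + 1
  g(x) = tan(x)   ⇒   g'(x) = tan(x)^2 + 1
  lim(x→0) f'(x)/g'(x) = lim(x→0) (tan(x)^2 + 1)/(tan(x)^2 + 1)
  = 1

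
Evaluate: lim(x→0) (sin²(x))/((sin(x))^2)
This is a 0/0 indeterminate form.

Apply L'Hôpital's rule: differentiate numerator and denominator separately.
  f(x) = sin(x)^2   ⇒   f'(x) = 2·sin(x)·cos(x)
  g(x) = sin(x)^2   ⇒   g'(x) = 2·sin(x)·cos(x)
  lim(x→0) f'(x)/g'(x) = lim(x→0) (2·sin(x)·cos(x))/(2·sin(x)·cos(x))
  = 1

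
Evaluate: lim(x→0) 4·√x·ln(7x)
This is a 0·∞ indeterminate form.

Rewrite 0·∞ as a quotient (0/0 or ∞/∞ form), then apply L'Hôpital's rule:
  lim(x→0) 4·√x·ln(7x) = 0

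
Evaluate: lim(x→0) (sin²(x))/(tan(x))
This is a 0/0 indeterminate form.

Apply L'Hôpital's rule: differentiate numerator and denominator separately.
  f(x) = sin(x)^2   ⇒   f'(x) = 2·sin(x)·cos(x)
  g(x) = tan(x)   ⇒   g'(x) = tan(x)^2 + 1
  lim(x→0) f'(x)/g'(x) = lim(x→0) (2·sin(x)·cos(x))/(tan(x)^2 + 1)
  = 0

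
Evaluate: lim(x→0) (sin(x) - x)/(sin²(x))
This is a 0/0 indeterminate form.

Apply L'Hôpital's rule: differentiate numerator and denominator separately.
  f(x) = -x + sin(x)   ⇒   f'(x) = cos(x) - 1
  g(x) = sin(x)^2   ⇒   g'(x) = 2·sin(x)·cos(x)
  lim(x→0) f'(x)/g'(x) = lim(x→0) (cos(x) - 1)/(2·sin(x)·cos(x))
  = 0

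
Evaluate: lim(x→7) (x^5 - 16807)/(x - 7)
This is a standard limit.

Factor or rationalize the expression:
  lim(x→7) (x^5 - 16807)/(x - 7) = 12005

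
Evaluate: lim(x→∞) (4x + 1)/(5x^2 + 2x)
This is an ∞/∞ indeterminate form.

Apply L'Hôpital's rule: differentiate numerator and denominator separately.
  f(x) = 4·x + 1   ⇒   f'(x) = 4
  g(x) = 5·x^2 + 2·x   ⇒   g'(x) = 10·x + 2
  lim(x→∞) f'(x)/g'(x) = lim(x→∞) (4)/(10·x + 2)
  = 0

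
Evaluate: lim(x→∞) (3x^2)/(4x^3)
This is an ∞/∞ indeterminate form.

Apply L'Hôpital's rule: differentiate numerator and denominator separately.
  f(x) = 3·x^2   ⇒   f'(x) = 6·x
  g(x) = 4·x^3   ⇒   g'(x) = 12·x^2
  lim(x→∞) f'(x)/g'(x) = lim(x→∞) (6·x)/(12·x^2)
  = 0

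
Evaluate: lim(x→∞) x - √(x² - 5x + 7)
This is an ∞-∞ indeterminate form.

Combine fractions or rationalize to convert ∞-∞ to 0/0 form:
  lim(x→∞) x - √(x² - 5x + 7) = 5/2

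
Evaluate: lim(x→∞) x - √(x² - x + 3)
This is an ∞-∞ indeterminate form.

Combine fractions or rationalize to convert ∞-∞ to 0/0 form:
  lim(x→∞) x - √(x² - x + 3) = 1/2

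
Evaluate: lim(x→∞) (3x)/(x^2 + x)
This is an ∞/∞ indeterminate form.

Apply L'Hôpital's rule: differentiate numerator and denominator separately.
  f(x) = 3·x   ⇒   f'(x) = 3
  g(x) = x^2 + x   ⇒   g'(x) = 2·x + 1
  lim(x→∞) f'(x)/g'(x) = lim(x→∞) (3)/(2·x + 1)
  = 0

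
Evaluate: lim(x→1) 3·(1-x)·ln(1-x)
This is a 0·∞ indeterminate form.

Rewrite 0·∞ as a quotient (0/0 or ∞/∞ form), then apply L'Hôpital's rule:
  lim(x→1) 3·(1-x)·ln(1-x) = 0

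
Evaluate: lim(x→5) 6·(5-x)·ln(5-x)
This is a 0·∞ indeterminate form.

Rewrite 0·∞ as a quotient (0/0 or ∞/∞ form), then apply L'Hôpital's rule:
  lim(x→5) 6·(5-x)·ln(5-x) = 0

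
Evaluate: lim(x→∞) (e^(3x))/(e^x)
This is an ∞/∞ indeterminate form.

Apply L'Hôpital's rule: differentiate numerator and denominator separately.
  f(x) = e^(3·x)   ⇒   f'(x) = 3·e^(3·x)
  g(x) = e^(x)   ⇒   g'(x) = e^(x)
  lim(x→∞) f'(x)/g'(x) = lim(x→∞) (3·e^(3·x))/(e^(x))
  = ∞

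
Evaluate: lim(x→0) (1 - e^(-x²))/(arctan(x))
This is a 0/0 indeterminate form.

Apply L'Hôpital's rule: differentiate numerator and denominator separately.
  f(x) = 1 - e^(-x^2)   ⇒   f'(x) = 2·x·e^(-x^2)
  g(x) = atan(x)   ⇒   g'(x) = 1/(x^2 + 1)
  lim(x→0) f'(x)/g'(x) = lim(x→0) (2·x·e^(-x^2))/(1/(x^2 + 1))
  = 0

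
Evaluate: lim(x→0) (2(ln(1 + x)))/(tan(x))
This is a 0/0 indeterminate form.

Apply L'Hôpital's rule: differentiate numerator and denominator separately.
  f(x) = 2·ln(x + 1)   ⇒   f'(x) = 2/(x + 1)
  g(x) = tan(x)   ⇒   g'(x) = tan(x)^2 + 1
  lim(x→0) f'(x)/g'(x) = lim(x→0) (2/(x + 1))/(tan(x)^2 + 1)
  = 2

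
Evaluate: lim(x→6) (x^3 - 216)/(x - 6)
This is a standard limit.

Factor or rationalize the expression:
  lim(x→6) (x^3 - 216)/(x - 6) = 108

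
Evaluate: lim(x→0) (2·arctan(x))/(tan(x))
This is a 0/0 indeterminate form.

Apply L'Hôpital's rule: differentiate numerator and denominator separately.
  f(x) = 2·atan(x)   ⇒   f'(x) = 2/(x^2 + 1)
  g(x) = tan(x)   ⇒   g'(x) = tan(x)^2 + 1
  lim(x→0) f'(x)/g'(x) = lim(x→0) (2/(x^2 + 1))/(tan(x)^2 + 1)
  = 2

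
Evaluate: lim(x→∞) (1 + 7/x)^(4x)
This is an exponential indeterminate form.

For exponential indeterminate forms, take the natural log:
  Let L = lim(x→∞) (1 + 7/x)^(4x)
  Then ln(L) = lim(x→∞) [exponent × ln(base)]
  Evaluate using L'Hôpital or standard limits, then exponentiate.
  L = e^(28)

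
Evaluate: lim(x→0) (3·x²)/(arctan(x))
This is a 0/0 indeterminate form.

Apply L'Hôpital's rule: differentiate numerator and denominator separately.
  f(x) = 3·x^2   ⇒   f'(x) = 6·x
  g(x) = atan(x)   ⇒   g'(x) = 1/(x^2 + 1)
  lim(x→0) f'(x)/g'(x) = lim(x→0) (6·x)/(1/(x^2 + 1))
  = 0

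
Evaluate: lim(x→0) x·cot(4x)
This is a 0·∞ indeterminate form.

Rewrite 0·∞ as a quotient (0/0 or ∞/∞ form), then apply L'Hôpital's rule:
  lim(x→0) x·cot(4x) = 1/4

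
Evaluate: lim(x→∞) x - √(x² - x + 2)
This is an ∞-∞ indeterminate form.

Combine fractions or rationalize to convert ∞-∞ to 0/0 form:
  lim(x→∞) x - √(x² - x + 2) = 1/2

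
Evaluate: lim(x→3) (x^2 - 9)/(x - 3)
This is a standard limit.

Factor or rationalize the expression:
  lim(x→3) (x^2 - 9)/(x - 3) = 6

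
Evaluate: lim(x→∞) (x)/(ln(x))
This is an ∞/∞ indeterminate form.

Apply L'Hôpital's rule: differentiate numerator and denominator separately.
  f(x) = x   ⇒   f'(x) = 1
  g(x) = ln(x)   ⇒   g'(x) = 1/x
  lim(x→∞) f'(x)/g'(x) = lim(x→∞) (1)/(1/x)
  = ∞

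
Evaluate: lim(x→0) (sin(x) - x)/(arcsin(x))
This is a 0/0 indeterminate form.

Apply L'Hôpital's rule: differentiate numerator and denominator separately.
  f(x) = -x + sin(x)   ⇒   f'(x) = cos(x) - 1
  g(x) = asin(x)   ⇒   g'(x) = 1/sqrt(1 - x^2)
  lim(x→0) f'(x)/g'(x) = lim(x→0) (cos(x) - 1)/(1/sqrt(1 - x^2))
  = 0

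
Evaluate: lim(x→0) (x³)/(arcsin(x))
This is a 0/0 indeterminate form.

Apply L'Hôpital's rule: differentiate numerator and denominator separately.
  f(x) = x^3   ⇒   f'(x) = 3·x^2
  g(x) = asin(x)   ⇒   g'(x) = 1/sqrt(1 - x^2)
  lim(x→0) f'(x)/g'(x) = lim(x→0) (3·x^2)/(1/sqrt(1 - x^2))
  = 0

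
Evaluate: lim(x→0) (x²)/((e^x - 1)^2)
This is a 0/0 indeterminate form.

Apply L'Hôpital's rule: differentiate numerator and denominator separately.
  f(x) = x^2   ⇒   f'(x) = 2·x
  g(x) = (e^(x) - 1)^2   ⇒   g'(x) = 2·(e^(x) - 1)·e^(x)
  lim(x→0) f'(x)/g'(x) = lim(x→0) (2·x)/(2·(e^(x) - 1)·e^(x))
  = 1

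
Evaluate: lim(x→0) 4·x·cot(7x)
This is a 0·∞ indeterminate form.

Rewrite 0·∞ as a quotient (0/0 or ∞/∞ form), then apply L'Hôpital's rule:
  lim(x→0) 4·x·cot(7x) = 4/7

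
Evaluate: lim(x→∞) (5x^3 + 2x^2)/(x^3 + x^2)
This is an ∞/∞ indeterminate form.

Apply L'Hôpital's rule: differentiate numerator and denominator separately.
  f(x) = 5·x^3 + 2·x^2   ⇒   f'(x) = 15·x^2 + 4·x
  g(x) = x^3 + x^2   ⇒   g'(x) = 3·x^2 + 2·x
  lim(x→∞) f'(x)/g'(x) = lim(x→∞) (15·x^2 + 4·x)/(3·x^2 + 2·x)
  = 5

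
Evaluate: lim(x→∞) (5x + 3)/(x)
This is an ∞/∞ indeterminate form.

Apply L'Hôpital's rule: differentiate numerator and denominator separately.
  f(x) = 5·x + 3   ⇒   f'(x) = 5
  g(x) = x   ⇒   g'(x) = 1
  lim(x→∞) f'(x)/g'(x) = lim(x→∞) (5)/(1)
  = 5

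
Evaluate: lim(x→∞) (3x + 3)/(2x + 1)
This is an ∞/∞ indeterminate form.

Apply L'Hôpital's rule: differentiate numerator and denominator separately.
  f(x) = 3·x + 3   ⇒   f'(x) = 3
  g(x) = 2·x + 1   ⇒   g'(x) = 2
  lim(x→∞) f'(x)/g'(x) = lim(x→∞) (3)/(2)
  = 3/2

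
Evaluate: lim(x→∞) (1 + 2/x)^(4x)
This is an exponential indeterminate form.

For exponential indeterminate forms, take the natural log:
  Let L = lim(x→∞) (1 + 2/x)^(4x)
  Then ln(L) = lim(x→∞) [exponent × ln(base)]
  Evaluate using L'Hôpital or standard limits, then exponentiate.
  L = e^(8)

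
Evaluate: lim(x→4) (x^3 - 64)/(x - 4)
This is a standard limit.

Factor or rationalize the expression:
  lim(x→4) (x^3 - 64)/(x - 4) = 48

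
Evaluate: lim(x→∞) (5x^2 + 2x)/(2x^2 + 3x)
This is an ∞/∞ indeterminate form.

Apply L'Hôpital's rule: differentiate numerator and denominator separately.
  f(x) = 5·x^2 + 2·x   ⇒   f'(x) = 10·x + 2
  g(x) = 2·x^2 + 3·x   ⇒   g'(x) = 4·x + 3
  lim(x→∞) f'(x)/g'(x) = lim(x→∞) (10·x + 2)/(4·x + 3)
  = 5/2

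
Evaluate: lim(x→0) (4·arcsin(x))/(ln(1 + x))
This is a 0/0 indeterminate form.

Apply L'Hôpital's rule: differentiate numerator and denominator separately.
  f(x) = 4·asin(x)   ⇒   f'(x) = 4/sqrt(1 - x^2)
  g(x) = ln(x + 1)   ⇒   g'(x) = 1/(x + 1)
  lim(x→0) f'(x)/g'(x) = lim(x→0) (4/sqrt(1 - x^2))/(1/(x + 1))
  = 4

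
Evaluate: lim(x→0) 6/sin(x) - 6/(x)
This is an ∞-∞ indeterminate form.

Combine fractions or rationalize to convert ∞-∞ to 0/0 form:
  lim(x→0) 6/sin(x) - 6/(x) = 0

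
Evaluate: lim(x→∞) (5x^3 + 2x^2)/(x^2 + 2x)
This is an ∞/∞ indeterminate form.

Apply L'Hôpital's rule: differentiate numerator and denominator separately.
  f(x) = 5·x^3 + 2·x^2   ⇒   f'(x) = 15·x^2 + 4·x
  g(x) = x^2 + 2·x   ⇒   g'(x) = 2·x + 2
  lim(x→∞) f'(x)/g'(x) = lim(x→∞) (15·x^2 + 4·x)/(2·x + 2)
  = ∞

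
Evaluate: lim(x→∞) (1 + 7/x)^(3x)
This is an exponential indeterminate form.

For exponential indeterminate forms, take the natural log:
  Let L = lim(x→∞) (1 + 7/x)^(3x)
  Then ln(L) = lim(x→∞) [exponent × ln(base)]
  Evaluate using L'Hôpital or standard limits, then exponentiate.
  L = e^(21)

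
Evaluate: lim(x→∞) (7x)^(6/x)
This is an exponential indeterminate form.

For exponential indeterminate forms, take the natural log:
  Let L = lim(x→∞) (7x)^(6/x)
  Then ln(L) = lim(x→∞) [exponent × ln(base)]
  Evaluate using L'Hôpital or standard limits, then exponentiate.
  L = 1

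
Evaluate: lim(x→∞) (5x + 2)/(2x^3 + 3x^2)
This is an ∞/∞ indeterminate form.

Apply L'Hôpital's rule: differentiate numerator and denominator separately.
  f(x) = 5·x + 2   ⇒   f'(x) = 5
  g(x) = 2·x^3 + 3·x^2   ⇒   g'(x) = 6·x^2 + 6·x
  lim(x→∞) f'(x)/g'(x) = lim(x→∞) (5)/(6·x^2 + 6·x)
  = 0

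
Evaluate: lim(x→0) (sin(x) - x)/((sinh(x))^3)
This is a 0/0 indeterminate form.

Apply L'Hôpital's rule: differentiate numerator and denominator separately.
  f(x) = -x + sin(x)   ⇒   f'(x) = cos(x) - 1
  g(x) = sinh(x)^3   ⇒   g'(x) = 3·sinh(x)^2·cosh(x)
  lim(x→0) f'(x)/g'(x) = lim(x→0) (cos(x) - 1)/(3·sinh(x)^2·cosh(x))
  = -1/6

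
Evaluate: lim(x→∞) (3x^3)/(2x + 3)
This is an ∞/∞ indeterminate form.

Apply L'Hôpital's rule: differentiate numerator and denominator separately.
  f(x) = 3·x^3   ⇒   f'(x) = 9·x^2
  g(x) = 2·x + 3   ⇒   g'(x) = 2
  lim(x→∞) f'(x)/g'(x) = lim(x→∞) (9·x^2)/(2)
  = ∞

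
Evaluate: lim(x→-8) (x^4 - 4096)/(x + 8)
This is a standard limit.

Factor or rationalize the expression:
  lim(x→-8) (x^4 - 4096)/(x + 8) = -2048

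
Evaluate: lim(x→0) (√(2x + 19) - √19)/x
This is a standard limit.

Factor or rationalize the expression:
  lim(x→0) (√(2x + 19) - √19)/x = sqrt(19)/19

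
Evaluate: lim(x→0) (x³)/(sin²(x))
This is a 0/0 indeterminate form.

Apply L'Hôpital's rule: differentiate numerator and denominator separately.
  f(x) = x^3   ⇒   f'(x) = 3·x^2
  g(x) = sin(x)^2   ⇒   g'(x) = 2·sin(x)·cos(x)
  lim(x→0) f'(x)/g'(x) = lim(x→0) (3·x^2)/(2·sin(x)·cos(x))
  = 0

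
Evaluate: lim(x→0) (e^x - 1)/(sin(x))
This is a 0/0 indeterminate form.

Apply L'Hôpital's rule: differentiate numerator and denominator separately.
  f(x) = e^(x) - 1   ⇒   f'(x) = e^(x)
  g(x) = sin(x)   ⇒   g'(x) = cos(x)
  lim(x→0) f'(x)/g'(x) = lim(x→0) (e^(x))/(cos(x))
  = 1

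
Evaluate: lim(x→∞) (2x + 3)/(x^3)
This is an ∞/∞ indeterminate form.

Apply L'Hôpital's rule: differentiate numerator and denominator separately.
  f(x) = 2·x + 3   ⇒   f'(x) = 2
  g(x) = x^3   ⇒   g'(x) = 3·x^2
  lim(x→∞) f'(x)/g'(x) = lim(x→∞) (2)/(3·x^2)
  = 0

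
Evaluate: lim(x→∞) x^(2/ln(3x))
This is an exponential indeterminate form.

For exponential indeterminate forms, take the natural log:
  Let L = lim(x→∞) x^(2/ln(3x))
  Then ln(L) = lim(x→∞) [exponent × ln(base)]
  Evaluate using L'Hôpital or standard limits, then exponentiate.
  L = e²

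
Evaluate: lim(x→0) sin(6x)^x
This is an exponential indeterminate form.

For exponential indeterminate forms, take the natural log:
  Let L = lim(x→0) sin(6x)^x
  Then ln(L) = lim(x→0) [exponent × ln(base)]
  Evaluate using L'Hôpital or standard limits, then exponentiate.
  L = 1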